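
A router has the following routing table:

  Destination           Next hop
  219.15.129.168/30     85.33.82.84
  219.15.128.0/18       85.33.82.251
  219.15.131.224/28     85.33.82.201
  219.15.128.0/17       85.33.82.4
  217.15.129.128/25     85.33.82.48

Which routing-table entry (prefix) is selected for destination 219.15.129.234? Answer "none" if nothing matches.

219.15.128.0/18

Entries matching 219.15.129.234:
  219.15.128.0/17 (219.15.128.0 - 219.15.255.255)
  219.15.128.0/18 (219.15.128.0 - 219.15.191.255)
Most specific is 219.15.128.0/18.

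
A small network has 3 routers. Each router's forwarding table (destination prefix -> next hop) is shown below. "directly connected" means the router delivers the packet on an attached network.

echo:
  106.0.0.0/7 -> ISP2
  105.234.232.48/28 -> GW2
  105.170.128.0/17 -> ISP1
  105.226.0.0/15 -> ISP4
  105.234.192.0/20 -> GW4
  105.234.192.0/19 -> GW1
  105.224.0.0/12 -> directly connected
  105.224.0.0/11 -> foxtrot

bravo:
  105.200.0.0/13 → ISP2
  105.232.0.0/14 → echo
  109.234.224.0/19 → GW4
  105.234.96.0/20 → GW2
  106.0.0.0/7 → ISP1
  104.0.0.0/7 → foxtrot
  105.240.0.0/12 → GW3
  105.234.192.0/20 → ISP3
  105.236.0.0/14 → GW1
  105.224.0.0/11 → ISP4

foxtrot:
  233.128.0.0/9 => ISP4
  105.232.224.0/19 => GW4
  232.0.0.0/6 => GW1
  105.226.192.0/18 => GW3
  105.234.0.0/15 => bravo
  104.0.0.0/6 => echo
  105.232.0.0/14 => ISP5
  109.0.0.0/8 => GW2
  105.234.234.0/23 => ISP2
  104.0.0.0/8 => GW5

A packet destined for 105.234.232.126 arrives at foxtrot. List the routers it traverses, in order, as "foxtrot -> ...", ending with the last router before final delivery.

foxtrot -> bravo -> echo

At foxtrot: longest match for 105.234.232.126 is 105.234.0.0/15 -> bravo
At bravo: longest match for 105.234.232.126 is 105.232.0.0/14 -> echo
At echo: longest match for 105.234.232.126 is 105.224.0.0/12 -> directly connected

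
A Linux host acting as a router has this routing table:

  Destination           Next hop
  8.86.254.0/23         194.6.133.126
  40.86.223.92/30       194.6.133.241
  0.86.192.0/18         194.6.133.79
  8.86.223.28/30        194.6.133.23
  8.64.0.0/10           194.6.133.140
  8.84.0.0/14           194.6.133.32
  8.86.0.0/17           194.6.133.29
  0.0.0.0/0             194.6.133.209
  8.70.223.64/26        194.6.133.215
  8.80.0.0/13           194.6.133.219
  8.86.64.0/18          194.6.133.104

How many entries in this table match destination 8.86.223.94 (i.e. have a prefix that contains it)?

4

Prefixes containing 8.86.223.94:
  0.0.0.0/0 (default, matches everything)
  8.64.0.0/10 (8.64.0.0 - 8.127.255.255)
  8.80.0.0/13 (8.80.0.0 - 8.87.255.255)
  8.84.0.0/14 (8.84.0.0 - 8.87.255.255)
Total matching entries: 4.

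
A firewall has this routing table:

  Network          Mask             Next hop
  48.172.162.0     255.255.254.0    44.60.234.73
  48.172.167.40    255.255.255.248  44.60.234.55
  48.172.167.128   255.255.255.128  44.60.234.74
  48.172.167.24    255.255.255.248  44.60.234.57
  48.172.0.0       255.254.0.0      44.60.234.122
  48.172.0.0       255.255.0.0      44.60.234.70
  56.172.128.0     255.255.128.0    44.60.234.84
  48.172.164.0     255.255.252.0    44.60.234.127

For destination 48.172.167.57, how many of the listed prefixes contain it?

Prefixes containing 48.172.167.57:
  48.172.0.0/15 (48.172.0.0 - 48.173.255.255)
  48.172.0.0/16 (48.172.0.0 - 48.172.255.255)
  48.172.164.0/22 (48.172.164.0 - 48.172.167.255)
Total matching entries: 3.

3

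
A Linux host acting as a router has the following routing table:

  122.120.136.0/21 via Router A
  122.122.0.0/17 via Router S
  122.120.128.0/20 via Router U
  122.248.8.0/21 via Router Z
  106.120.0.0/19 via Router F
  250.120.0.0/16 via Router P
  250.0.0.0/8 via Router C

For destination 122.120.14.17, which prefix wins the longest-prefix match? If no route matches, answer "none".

none

122.120.14.17 is outside every listed prefix and there is no default route.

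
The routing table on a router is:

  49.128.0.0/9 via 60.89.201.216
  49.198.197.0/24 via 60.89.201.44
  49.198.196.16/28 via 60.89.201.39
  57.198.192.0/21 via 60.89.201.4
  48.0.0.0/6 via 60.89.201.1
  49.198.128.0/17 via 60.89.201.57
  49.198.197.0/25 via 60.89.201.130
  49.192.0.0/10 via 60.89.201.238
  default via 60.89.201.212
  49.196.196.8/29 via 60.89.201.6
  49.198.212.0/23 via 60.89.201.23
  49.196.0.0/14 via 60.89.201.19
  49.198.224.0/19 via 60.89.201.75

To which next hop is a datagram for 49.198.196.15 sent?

60.89.201.57

Routes whose prefix contains 49.198.196.15:
  0.0.0.0/0 (default, matches everything) -> 60.89.201.212
  48.0.0.0/6 (48.0.0.0 - 51.255.255.255) -> 60.89.201.1
  49.128.0.0/9 (49.128.0.0 - 49.255.255.255) -> 60.89.201.216
  49.192.0.0/10 (49.192.0.0 - 49.255.255.255) -> 60.89.201.238
  49.196.0.0/14 (49.196.0.0 - 49.199.255.255) -> 60.89.201.19
  49.198.128.0/17 (49.198.128.0 - 49.198.255.255) -> 60.89.201.57
More-specific entries that do NOT match:
  49.196.196.8/29 (49.196.196.8 - 49.196.196.15) does not contain 49.198.196.15
  49.198.196.16/28 (49.198.196.16 - 49.198.196.31) does not contain 49.198.196.15
  49.198.197.0/25 (49.198.197.0 - 49.198.197.127) does not contain 49.198.196.15
  49.198.197.0/24 (49.198.197.0 - 49.198.197.255) does not contain 49.198.196.15
  49.198.212.0/23 (49.198.212.0 - 49.198.213.255) does not contain 49.198.196.15
  57.198.192.0/21 (57.198.192.0 - 57.198.199.255) does not contain 49.198.196.15
  49.198.224.0/19 (49.198.224.0 - 49.198.255.255) does not contain 49.198.196.15
Longest matching prefix is /17 -> next hop 60.89.201.57.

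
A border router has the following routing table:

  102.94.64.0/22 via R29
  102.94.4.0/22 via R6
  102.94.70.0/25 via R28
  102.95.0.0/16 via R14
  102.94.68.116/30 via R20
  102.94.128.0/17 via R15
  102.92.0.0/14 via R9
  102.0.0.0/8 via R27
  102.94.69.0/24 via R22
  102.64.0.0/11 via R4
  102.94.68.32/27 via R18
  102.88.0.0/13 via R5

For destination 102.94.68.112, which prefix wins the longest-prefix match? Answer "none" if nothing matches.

Entries matching 102.94.68.112:
  102.0.0.0/8 (102.0.0.0 - 102.255.255.255)
  102.64.0.0/11 (102.64.0.0 - 102.95.255.255)
  102.88.0.0/13 (102.88.0.0 - 102.95.255.255)
  102.92.0.0/14 (102.92.0.0 - 102.95.255.255)
Most specific is 102.92.0.0/14.

102.92.0.0/14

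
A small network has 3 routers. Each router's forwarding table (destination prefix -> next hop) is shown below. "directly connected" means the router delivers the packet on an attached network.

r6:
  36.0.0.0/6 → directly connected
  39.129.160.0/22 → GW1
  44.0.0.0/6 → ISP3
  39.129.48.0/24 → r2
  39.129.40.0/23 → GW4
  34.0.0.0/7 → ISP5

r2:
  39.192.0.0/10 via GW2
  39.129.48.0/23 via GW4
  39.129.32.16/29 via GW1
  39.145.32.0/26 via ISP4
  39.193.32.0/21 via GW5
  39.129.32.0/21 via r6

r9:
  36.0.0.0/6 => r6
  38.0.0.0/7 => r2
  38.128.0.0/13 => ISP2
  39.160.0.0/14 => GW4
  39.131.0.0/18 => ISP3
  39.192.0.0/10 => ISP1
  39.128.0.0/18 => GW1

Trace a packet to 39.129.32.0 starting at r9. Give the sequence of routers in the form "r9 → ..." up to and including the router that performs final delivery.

r9 → r2 → r6

At r9: longest match for 39.129.32.0 is 38.0.0.0/7 -> r2
At r2: longest match for 39.129.32.0 is 39.129.32.0/21 -> r6
At r6: longest match for 39.129.32.0 is 36.0.0.0/6 -> directly connected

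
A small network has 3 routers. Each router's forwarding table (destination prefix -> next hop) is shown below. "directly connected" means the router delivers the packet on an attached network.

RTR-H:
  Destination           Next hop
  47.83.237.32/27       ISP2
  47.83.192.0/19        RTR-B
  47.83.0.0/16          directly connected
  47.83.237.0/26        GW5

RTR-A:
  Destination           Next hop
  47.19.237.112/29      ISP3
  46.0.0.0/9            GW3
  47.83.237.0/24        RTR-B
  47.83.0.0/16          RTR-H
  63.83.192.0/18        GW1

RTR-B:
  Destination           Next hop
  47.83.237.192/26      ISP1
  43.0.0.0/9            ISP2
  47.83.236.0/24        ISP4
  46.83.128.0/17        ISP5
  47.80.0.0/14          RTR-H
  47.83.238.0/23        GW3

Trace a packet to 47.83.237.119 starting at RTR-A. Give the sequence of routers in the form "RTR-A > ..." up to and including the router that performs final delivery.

At RTR-A: longest match for 47.83.237.119 is 47.83.237.0/24 -> RTR-B
At RTR-B: longest match for 47.83.237.119 is 47.80.0.0/14 -> RTR-H
At RTR-H: longest match for 47.83.237.119 is 47.83.0.0/16 -> directly connected

RTR-A > RTR-B > RTR-H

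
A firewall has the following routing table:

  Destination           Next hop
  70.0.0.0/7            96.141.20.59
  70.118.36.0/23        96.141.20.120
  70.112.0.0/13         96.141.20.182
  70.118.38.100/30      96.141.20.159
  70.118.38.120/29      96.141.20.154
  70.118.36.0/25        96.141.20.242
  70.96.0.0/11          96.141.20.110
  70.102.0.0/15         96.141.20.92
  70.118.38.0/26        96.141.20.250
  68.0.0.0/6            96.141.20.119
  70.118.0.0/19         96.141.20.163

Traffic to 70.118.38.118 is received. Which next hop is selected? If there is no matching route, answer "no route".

96.141.20.182

Routes whose prefix contains 70.118.38.118:
  68.0.0.0/6 (68.0.0.0 - 71.255.255.255) -> 96.141.20.119
  70.0.0.0/7 (70.0.0.0 - 71.255.255.255) -> 96.141.20.59
  70.96.0.0/11 (70.96.0.0 - 70.127.255.255) -> 96.141.20.110
  70.112.0.0/13 (70.112.0.0 - 70.119.255.255) -> 96.141.20.182
More-specific entries that do NOT match:
  70.118.38.100/30 (70.118.38.100 - 70.118.38.103) does not contain 70.118.38.118
  70.118.38.120/29 (70.118.38.120 - 70.118.38.127) does not contain 70.118.38.118
  70.118.38.0/26 (70.118.38.0 - 70.118.38.63) does not contain 70.118.38.118
  70.118.36.0/25 (70.118.36.0 - 70.118.36.127) does not contain 70.118.38.118
  70.118.36.0/23 (70.118.36.0 - 70.118.37.255) does not contain 70.118.38.118
  70.118.0.0/19 (70.118.0.0 - 70.118.31.255) does not contain 70.118.38.118
  70.102.0.0/15 (70.102.0.0 - 70.103.255.255) does not contain 70.118.38.118
Longest matching prefix is /13 -> next hop 96.141.20.182.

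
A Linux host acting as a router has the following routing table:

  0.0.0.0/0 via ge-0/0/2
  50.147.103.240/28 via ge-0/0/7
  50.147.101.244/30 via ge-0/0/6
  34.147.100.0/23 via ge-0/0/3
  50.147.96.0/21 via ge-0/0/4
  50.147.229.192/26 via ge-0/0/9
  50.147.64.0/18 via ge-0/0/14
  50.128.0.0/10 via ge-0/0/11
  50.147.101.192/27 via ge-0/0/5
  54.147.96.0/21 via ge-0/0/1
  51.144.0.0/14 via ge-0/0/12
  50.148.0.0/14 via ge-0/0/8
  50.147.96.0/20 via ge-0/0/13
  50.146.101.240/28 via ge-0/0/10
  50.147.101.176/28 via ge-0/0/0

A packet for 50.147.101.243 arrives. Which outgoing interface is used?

ge-0/0/4

Routes whose prefix contains 50.147.101.243:
  0.0.0.0/0 (default, matches everything) -> ge-0/0/2
  50.128.0.0/10 (50.128.0.0 - 50.191.255.255) -> ge-0/0/11
  50.147.64.0/18 (50.147.64.0 - 50.147.127.255) -> ge-0/0/14
  50.147.96.0/20 (50.147.96.0 - 50.147.111.255) -> ge-0/0/13
  50.147.96.0/21 (50.147.96.0 - 50.147.103.255) -> ge-0/0/4
More-specific entries that do NOT match:
  50.147.101.244/30 (50.147.101.244 - 50.147.101.247) does not contain 50.147.101.243
  50.147.103.240/28 (50.147.103.240 - 50.147.103.255) does not contain 50.147.101.243
  50.146.101.240/28 (50.146.101.240 - 50.146.101.255) does not contain 50.147.101.243
  50.147.101.176/28 (50.147.101.176 - 50.147.101.191) does not contain 50.147.101.243
  50.147.101.192/27 (50.147.101.192 - 50.147.101.223) does not contain 50.147.101.243
  50.147.229.192/26 (50.147.229.192 - 50.147.229.255) does not contain 50.147.101.243
  34.147.100.0/23 (34.147.100.0 - 34.147.101.255) does not contain 50.147.101.243
Longest matching prefix is /21 -> interface ge-0/0/4.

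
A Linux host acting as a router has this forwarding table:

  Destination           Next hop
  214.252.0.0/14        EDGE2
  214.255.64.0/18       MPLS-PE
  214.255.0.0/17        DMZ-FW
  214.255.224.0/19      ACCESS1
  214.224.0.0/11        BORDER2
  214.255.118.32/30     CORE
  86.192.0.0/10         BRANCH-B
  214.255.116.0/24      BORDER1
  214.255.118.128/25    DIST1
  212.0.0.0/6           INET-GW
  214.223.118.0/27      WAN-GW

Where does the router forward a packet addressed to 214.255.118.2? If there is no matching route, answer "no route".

MPLS-PE

Routes whose prefix contains 214.255.118.2:
  212.0.0.0/6 (212.0.0.0 - 215.255.255.255) -> INET-GW
  214.224.0.0/11 (214.224.0.0 - 214.255.255.255) -> BORDER2
  214.252.0.0/14 (214.252.0.0 - 214.255.255.255) -> EDGE2
  214.255.0.0/17 (214.255.0.0 - 214.255.127.255) -> DMZ-FW
  214.255.64.0/18 (214.255.64.0 - 214.255.127.255) -> MPLS-PE
More-specific entries that do NOT match:
  214.255.118.32/30 (214.255.118.32 - 214.255.118.35) does not contain 214.255.118.2
  214.223.118.0/27 (214.223.118.0 - 214.223.118.31) does not contain 214.255.118.2
  214.255.118.128/25 (214.255.118.128 - 214.255.118.255) does not contain 214.255.118.2
  214.255.116.0/24 (214.255.116.0 - 214.255.116.255) does not contain 214.255.118.2
  214.255.224.0/19 (214.255.224.0 - 214.255.255.255) does not contain 214.255.118.2
Longest matching prefix is /18 -> next hop MPLS-PE.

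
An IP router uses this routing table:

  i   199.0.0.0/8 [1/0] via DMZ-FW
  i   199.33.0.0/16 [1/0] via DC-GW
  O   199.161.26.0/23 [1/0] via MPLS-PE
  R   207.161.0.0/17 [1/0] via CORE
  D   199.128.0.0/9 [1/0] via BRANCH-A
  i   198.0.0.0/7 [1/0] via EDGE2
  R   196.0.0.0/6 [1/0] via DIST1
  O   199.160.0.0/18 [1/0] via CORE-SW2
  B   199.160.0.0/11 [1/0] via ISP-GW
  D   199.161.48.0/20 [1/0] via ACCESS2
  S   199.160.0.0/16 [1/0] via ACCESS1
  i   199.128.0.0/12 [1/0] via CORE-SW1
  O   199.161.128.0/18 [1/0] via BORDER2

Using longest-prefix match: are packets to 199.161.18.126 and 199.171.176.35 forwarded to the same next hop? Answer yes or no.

199.161.18.126: longest match 199.160.0.0/11 -> ISP-GW
199.171.176.35: longest match 199.160.0.0/11 -> ISP-GW

yes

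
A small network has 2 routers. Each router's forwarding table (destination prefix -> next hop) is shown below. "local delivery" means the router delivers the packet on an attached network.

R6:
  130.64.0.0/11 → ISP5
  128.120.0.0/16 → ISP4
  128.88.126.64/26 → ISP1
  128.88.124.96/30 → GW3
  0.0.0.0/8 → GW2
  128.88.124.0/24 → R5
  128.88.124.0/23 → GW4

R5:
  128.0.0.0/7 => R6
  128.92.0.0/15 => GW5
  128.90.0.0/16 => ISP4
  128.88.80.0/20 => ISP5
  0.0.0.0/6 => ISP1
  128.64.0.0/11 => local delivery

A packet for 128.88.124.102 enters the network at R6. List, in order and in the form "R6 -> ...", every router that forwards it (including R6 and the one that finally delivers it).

R6 -> R5

At R6: longest match for 128.88.124.102 is 128.88.124.0/24 -> R5
At R5: longest match for 128.88.124.102 is 128.64.0.0/11 -> local delivery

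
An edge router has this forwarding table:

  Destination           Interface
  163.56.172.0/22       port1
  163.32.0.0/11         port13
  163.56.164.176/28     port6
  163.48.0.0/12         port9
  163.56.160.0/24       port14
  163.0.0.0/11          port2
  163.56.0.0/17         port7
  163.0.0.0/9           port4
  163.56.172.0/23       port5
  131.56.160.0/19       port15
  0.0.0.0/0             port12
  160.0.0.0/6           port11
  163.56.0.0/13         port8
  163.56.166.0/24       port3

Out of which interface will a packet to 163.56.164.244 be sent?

port8

Routes whose prefix contains 163.56.164.244:
  0.0.0.0/0 (default, matches everything) -> port12
  160.0.0.0/6 (160.0.0.0 - 163.255.255.255) -> port11
  163.0.0.0/9 (163.0.0.0 - 163.127.255.255) -> port4
  163.32.0.0/11 (163.32.0.0 - 163.63.255.255) -> port13
  163.48.0.0/12 (163.48.0.0 - 163.63.255.255) -> port9
  163.56.0.0/13 (163.56.0.0 - 163.63.255.255) -> port8
More-specific entries that do NOT match:
  163.56.164.176/28 (163.56.164.176 - 163.56.164.191) does not contain 163.56.164.244
  163.56.160.0/24 (163.56.160.0 - 163.56.160.255) does not contain 163.56.164.244
  163.56.166.0/24 (163.56.166.0 - 163.56.166.255) does not contain 163.56.164.244
  163.56.172.0/23 (163.56.172.0 - 163.56.173.255) does not contain 163.56.164.244
  163.56.172.0/22 (163.56.172.0 - 163.56.175.255) does not contain 163.56.164.244
  131.56.160.0/19 (131.56.160.0 - 131.56.191.255) does not contain 163.56.164.244
  163.56.0.0/17 (163.56.0.0 - 163.56.127.255) does not contain 163.56.164.244
Longest matching prefix is /13 -> interface port8.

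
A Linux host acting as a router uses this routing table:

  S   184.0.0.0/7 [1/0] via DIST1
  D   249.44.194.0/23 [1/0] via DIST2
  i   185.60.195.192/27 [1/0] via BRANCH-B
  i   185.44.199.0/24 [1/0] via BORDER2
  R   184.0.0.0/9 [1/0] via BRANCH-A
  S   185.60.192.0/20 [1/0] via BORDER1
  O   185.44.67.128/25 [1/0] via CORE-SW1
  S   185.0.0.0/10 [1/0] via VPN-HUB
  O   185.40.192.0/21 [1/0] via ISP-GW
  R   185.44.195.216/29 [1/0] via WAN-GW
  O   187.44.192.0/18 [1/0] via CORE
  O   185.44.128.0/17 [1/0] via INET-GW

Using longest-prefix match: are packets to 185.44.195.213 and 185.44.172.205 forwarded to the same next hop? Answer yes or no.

185.44.195.213: longest match 185.44.128.0/17 -> INET-GW
185.44.172.205: longest match 185.44.128.0/17 -> INET-GW

yes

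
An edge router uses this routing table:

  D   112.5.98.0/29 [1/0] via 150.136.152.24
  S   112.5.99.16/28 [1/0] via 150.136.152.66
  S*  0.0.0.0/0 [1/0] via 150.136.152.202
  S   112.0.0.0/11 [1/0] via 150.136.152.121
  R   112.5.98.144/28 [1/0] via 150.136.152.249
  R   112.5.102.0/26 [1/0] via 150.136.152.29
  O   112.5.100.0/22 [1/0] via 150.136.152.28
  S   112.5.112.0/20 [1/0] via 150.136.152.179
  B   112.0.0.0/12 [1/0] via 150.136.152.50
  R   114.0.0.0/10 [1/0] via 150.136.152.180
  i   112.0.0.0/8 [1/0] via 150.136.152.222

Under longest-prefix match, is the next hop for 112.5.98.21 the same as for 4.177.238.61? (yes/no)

no

112.5.98.21: longest match 112.0.0.0/12 -> 150.136.152.50
4.177.238.61: longest match 0.0.0.0/0 -> 150.136.152.202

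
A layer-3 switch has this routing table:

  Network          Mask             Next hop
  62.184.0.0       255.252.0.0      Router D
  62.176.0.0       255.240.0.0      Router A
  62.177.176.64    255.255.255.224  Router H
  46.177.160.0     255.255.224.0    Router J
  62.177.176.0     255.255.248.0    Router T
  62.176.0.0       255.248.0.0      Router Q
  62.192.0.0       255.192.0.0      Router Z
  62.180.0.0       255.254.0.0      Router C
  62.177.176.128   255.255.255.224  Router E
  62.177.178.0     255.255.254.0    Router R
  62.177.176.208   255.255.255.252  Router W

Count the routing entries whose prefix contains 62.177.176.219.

Prefixes containing 62.177.176.219:
  62.176.0.0/12 (62.176.0.0 - 62.191.255.255)
  62.176.0.0/13 (62.176.0.0 - 62.183.255.255)
  62.177.176.0/21 (62.177.176.0 - 62.177.183.255)
Total matching entries: 3.

3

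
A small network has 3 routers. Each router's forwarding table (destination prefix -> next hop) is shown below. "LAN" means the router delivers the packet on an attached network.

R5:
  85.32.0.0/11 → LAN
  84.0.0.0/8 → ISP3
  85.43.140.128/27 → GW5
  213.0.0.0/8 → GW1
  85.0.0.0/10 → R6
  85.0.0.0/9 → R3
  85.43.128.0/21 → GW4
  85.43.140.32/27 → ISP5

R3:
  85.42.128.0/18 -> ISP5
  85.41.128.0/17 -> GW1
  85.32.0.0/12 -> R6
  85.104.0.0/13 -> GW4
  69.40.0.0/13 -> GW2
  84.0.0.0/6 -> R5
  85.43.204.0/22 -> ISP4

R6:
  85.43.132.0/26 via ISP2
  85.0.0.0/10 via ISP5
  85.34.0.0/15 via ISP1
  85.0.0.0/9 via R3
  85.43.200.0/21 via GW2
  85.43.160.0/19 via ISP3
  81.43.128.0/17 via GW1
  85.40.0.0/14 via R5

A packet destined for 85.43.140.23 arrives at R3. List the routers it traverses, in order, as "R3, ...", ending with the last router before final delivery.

R3, R6, R5

At R3: longest match for 85.43.140.23 is 85.32.0.0/12 -> R6
At R6: longest match for 85.43.140.23 is 85.40.0.0/14 -> R5
At R5: longest match for 85.43.140.23 is 85.32.0.0/11 -> LAN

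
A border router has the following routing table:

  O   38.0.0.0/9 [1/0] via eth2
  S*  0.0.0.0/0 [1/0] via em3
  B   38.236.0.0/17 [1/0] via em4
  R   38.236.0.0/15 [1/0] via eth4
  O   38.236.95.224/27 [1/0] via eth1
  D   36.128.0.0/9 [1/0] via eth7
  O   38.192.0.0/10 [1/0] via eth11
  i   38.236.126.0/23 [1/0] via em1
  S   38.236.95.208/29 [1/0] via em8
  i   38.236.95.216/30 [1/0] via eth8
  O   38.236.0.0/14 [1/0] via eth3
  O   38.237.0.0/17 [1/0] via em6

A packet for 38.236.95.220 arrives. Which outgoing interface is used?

em4

Routes whose prefix contains 38.236.95.220:
  0.0.0.0/0 (default, matches everything) -> em3
  38.192.0.0/10 (38.192.0.0 - 38.255.255.255) -> eth11
  38.236.0.0/14 (38.236.0.0 - 38.239.255.255) -> eth3
  38.236.0.0/15 (38.236.0.0 - 38.237.255.255) -> eth4
  38.236.0.0/17 (38.236.0.0 - 38.236.127.255) -> em4
More-specific entries that do NOT match:
  38.236.95.216/30 (38.236.95.216 - 38.236.95.219) does not contain 38.236.95.220
  38.236.95.208/29 (38.236.95.208 - 38.236.95.215) does not contain 38.236.95.220
  38.236.95.224/27 (38.236.95.224 - 38.236.95.255) does not contain 38.236.95.220
  38.236.126.0/23 (38.236.126.0 - 38.236.127.255) does not contain 38.236.95.220
Longest matching prefix is /17 -> interface em4.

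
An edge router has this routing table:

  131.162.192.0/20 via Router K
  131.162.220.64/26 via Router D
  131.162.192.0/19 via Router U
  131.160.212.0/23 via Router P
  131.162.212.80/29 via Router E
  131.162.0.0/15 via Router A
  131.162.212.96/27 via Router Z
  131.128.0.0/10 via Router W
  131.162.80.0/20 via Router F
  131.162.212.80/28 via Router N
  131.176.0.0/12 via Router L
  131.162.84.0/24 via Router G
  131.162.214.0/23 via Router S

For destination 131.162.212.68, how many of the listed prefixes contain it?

Prefixes containing 131.162.212.68:
  131.128.0.0/10 (131.128.0.0 - 131.191.255.255)
  131.162.0.0/15 (131.162.0.0 - 131.163.255.255)
  131.162.192.0/19 (131.162.192.0 - 131.162.223.255)
Total matching entries: 3.

3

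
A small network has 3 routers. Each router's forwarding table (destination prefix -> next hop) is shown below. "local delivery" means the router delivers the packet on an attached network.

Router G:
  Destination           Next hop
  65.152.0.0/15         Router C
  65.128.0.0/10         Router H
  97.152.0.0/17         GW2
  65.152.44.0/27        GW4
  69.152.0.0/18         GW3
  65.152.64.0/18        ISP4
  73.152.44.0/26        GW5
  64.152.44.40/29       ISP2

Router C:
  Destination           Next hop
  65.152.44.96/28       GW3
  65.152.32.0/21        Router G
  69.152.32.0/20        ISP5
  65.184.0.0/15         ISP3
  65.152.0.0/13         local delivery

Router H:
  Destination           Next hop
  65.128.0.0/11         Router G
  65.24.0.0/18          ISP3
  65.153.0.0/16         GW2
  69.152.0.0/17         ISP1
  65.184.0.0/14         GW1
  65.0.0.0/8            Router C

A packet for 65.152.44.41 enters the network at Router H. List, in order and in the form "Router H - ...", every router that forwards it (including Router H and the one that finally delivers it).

At Router H: longest match for 65.152.44.41 is 65.128.0.0/11 -> Router G
At Router G: longest match for 65.152.44.41 is 65.152.0.0/15 -> Router C
At Router C: longest match for 65.152.44.41 is 65.152.0.0/13 -> local delivery

Router H - Router G - Router C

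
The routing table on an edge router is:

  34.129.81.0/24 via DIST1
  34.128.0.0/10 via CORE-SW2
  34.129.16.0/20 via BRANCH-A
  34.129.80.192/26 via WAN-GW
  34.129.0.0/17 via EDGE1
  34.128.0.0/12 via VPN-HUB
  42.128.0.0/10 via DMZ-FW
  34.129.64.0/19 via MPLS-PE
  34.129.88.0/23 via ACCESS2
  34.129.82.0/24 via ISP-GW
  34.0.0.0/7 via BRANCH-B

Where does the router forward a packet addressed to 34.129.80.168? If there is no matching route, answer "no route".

MPLS-PE

Routes whose prefix contains 34.129.80.168:
  34.0.0.0/7 (34.0.0.0 - 35.255.255.255) -> BRANCH-B
  34.128.0.0/10 (34.128.0.0 - 34.191.255.255) -> CORE-SW2
  34.128.0.0/12 (34.128.0.0 - 34.143.255.255) -> VPN-HUB
  34.129.0.0/17 (34.129.0.0 - 34.129.127.255) -> EDGE1
  34.129.64.0/19 (34.129.64.0 - 34.129.95.255) -> MPLS-PE
More-specific entries that do NOT match:
  34.129.80.192/26 (34.129.80.192 - 34.129.80.255) does not contain 34.129.80.168
  34.129.81.0/24 (34.129.81.0 - 34.129.81.255) does not contain 34.129.80.168
  34.129.82.0/24 (34.129.82.0 - 34.129.82.255) does not contain 34.129.80.168
  34.129.88.0/23 (34.129.88.0 - 34.129.89.255) does not contain 34.129.80.168
  34.129.16.0/20 (34.129.16.0 - 34.129.31.255) does not contain 34.129.80.168
Longest matching prefix is /19 -> next hop MPLS-PE.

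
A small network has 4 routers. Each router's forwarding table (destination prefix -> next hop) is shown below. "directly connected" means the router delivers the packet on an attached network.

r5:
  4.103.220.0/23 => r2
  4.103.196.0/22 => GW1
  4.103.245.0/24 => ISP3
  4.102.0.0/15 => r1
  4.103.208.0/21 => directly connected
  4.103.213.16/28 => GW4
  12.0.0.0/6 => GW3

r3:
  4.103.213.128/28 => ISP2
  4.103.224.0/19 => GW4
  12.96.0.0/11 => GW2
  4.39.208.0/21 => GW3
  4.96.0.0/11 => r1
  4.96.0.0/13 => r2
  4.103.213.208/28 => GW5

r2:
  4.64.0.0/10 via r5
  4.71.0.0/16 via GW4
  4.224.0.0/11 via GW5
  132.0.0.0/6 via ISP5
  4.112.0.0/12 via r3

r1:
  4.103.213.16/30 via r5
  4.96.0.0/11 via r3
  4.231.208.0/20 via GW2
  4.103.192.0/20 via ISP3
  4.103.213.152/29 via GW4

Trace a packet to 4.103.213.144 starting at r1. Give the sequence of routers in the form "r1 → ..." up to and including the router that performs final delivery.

At r1: longest match for 4.103.213.144 is 4.96.0.0/11 -> r3
At r3: longest match for 4.103.213.144 is 4.96.0.0/13 -> r2
At r2: longest match for 4.103.213.144 is 4.64.0.0/10 -> r5
At r5: longest match for 4.103.213.144 is 4.103.208.0/21 -> directly connected

r1 → r3 → r2 → r5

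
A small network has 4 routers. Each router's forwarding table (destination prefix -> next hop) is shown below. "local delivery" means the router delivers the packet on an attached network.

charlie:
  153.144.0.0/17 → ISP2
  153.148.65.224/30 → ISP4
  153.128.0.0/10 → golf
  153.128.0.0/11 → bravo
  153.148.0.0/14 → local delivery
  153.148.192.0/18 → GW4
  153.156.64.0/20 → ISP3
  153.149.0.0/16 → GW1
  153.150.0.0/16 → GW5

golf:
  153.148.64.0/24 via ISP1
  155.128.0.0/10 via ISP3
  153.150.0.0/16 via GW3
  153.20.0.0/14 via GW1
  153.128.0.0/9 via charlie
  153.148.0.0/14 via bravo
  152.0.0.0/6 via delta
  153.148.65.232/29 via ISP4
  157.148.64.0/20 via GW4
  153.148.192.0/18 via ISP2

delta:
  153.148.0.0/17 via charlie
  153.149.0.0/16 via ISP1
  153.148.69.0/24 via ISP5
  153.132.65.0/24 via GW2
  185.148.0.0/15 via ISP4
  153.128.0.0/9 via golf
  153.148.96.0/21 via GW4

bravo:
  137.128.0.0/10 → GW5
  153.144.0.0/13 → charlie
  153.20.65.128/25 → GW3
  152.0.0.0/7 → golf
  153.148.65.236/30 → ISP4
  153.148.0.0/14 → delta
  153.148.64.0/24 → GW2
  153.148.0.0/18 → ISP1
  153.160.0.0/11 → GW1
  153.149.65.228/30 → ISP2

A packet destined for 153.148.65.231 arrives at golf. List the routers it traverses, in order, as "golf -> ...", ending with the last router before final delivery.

golf -> bravo -> delta -> charlie

At golf: longest match for 153.148.65.231 is 153.148.0.0/14 -> bravo
At bravo: longest match for 153.148.65.231 is 153.148.0.0/14 -> delta
At delta: longest match for 153.148.65.231 is 153.148.0.0/17 -> charlie
At charlie: longest match for 153.148.65.231 is 153.148.0.0/14 -> local delivery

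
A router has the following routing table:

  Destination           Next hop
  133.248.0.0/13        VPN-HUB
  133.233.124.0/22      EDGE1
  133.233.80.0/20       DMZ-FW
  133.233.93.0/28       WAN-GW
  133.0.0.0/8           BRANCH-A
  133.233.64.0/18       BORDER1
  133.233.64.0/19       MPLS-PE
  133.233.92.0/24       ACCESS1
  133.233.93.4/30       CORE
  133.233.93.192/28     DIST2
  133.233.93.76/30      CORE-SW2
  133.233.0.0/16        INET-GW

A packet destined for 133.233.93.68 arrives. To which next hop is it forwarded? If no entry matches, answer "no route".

Routes whose prefix contains 133.233.93.68:
  133.0.0.0/8 (133.0.0.0 - 133.255.255.255) -> BRANCH-A
  133.233.0.0/16 (133.233.0.0 - 133.233.255.255) -> INET-GW
  133.233.64.0/18 (133.233.64.0 - 133.233.127.255) -> BORDER1
  133.233.64.0/19 (133.233.64.0 - 133.233.95.255) -> MPLS-PE
  133.233.80.0/20 (133.233.80.0 - 133.233.95.255) -> DMZ-FW
More-specific entries that do NOT match:
  133.233.93.4/30 (133.233.93.4 - 133.233.93.7) does not contain 133.233.93.68
  133.233.93.76/30 (133.233.93.76 - 133.233.93.79) does not contain 133.233.93.68
  133.233.93.0/28 (133.233.93.0 - 133.233.93.15) does not contain 133.233.93.68
  133.233.93.192/28 (133.233.93.192 - 133.233.93.207) does not contain 133.233.93.68
  133.233.92.0/24 (133.233.92.0 - 133.233.92.255) does not contain 133.233.93.68
  133.233.124.0/22 (133.233.124.0 - 133.233.127.255) does not contain 133.233.93.68
Longest matching prefix is /20 -> next hop DMZ-FW.

DMZ-FW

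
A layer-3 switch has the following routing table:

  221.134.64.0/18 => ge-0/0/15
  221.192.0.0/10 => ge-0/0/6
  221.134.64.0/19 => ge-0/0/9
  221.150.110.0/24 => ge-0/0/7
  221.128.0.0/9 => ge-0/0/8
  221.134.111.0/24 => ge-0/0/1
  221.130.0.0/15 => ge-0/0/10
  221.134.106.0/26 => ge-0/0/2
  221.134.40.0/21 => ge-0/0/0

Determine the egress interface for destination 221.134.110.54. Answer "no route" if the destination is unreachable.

Routes whose prefix contains 221.134.110.54:
  221.128.0.0/9 (221.128.0.0 - 221.255.255.255) -> ge-0/0/8
  221.134.64.0/18 (221.134.64.0 - 221.134.127.255) -> ge-0/0/15
More-specific entries that do NOT match:
  221.134.106.0/26 (221.134.106.0 - 221.134.106.63) does not contain 221.134.110.54
  221.150.110.0/24 (221.150.110.0 - 221.150.110.255) does not contain 221.134.110.54
  221.134.111.0/24 (221.134.111.0 - 221.134.111.255) does not contain 221.134.110.54
  221.134.40.0/21 (221.134.40.0 - 221.134.47.255) does not contain 221.134.110.54
  221.134.64.0/19 (221.134.64.0 - 221.134.95.255) does not contain 221.134.110.54
Longest matching prefix is /18 -> interface ge-0/0/15.

ge-0/0/15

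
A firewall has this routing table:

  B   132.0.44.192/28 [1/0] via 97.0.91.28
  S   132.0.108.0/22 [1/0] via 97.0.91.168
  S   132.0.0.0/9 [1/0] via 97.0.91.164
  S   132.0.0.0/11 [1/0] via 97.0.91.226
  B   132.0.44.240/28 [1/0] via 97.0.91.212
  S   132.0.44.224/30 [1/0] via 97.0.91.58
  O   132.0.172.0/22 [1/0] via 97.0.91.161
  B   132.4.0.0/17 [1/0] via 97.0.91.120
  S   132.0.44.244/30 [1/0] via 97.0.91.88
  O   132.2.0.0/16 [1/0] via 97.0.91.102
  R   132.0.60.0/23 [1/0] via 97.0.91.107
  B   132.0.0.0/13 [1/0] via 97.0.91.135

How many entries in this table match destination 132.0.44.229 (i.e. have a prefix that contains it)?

3

Prefixes containing 132.0.44.229:
  132.0.0.0/9 (132.0.0.0 - 132.127.255.255)
  132.0.0.0/11 (132.0.0.0 - 132.31.255.255)
  132.0.0.0/13 (132.0.0.0 - 132.7.255.255)
Total matching entries: 3.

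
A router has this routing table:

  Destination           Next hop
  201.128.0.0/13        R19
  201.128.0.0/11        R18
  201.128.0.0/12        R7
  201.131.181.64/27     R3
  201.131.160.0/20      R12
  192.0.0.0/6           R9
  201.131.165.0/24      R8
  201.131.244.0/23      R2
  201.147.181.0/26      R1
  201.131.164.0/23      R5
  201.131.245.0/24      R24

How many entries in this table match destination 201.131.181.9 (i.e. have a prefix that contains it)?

3

Prefixes containing 201.131.181.9:
  201.128.0.0/11 (201.128.0.0 - 201.159.255.255)
  201.128.0.0/12 (201.128.0.0 - 201.143.255.255)
  201.128.0.0/13 (201.128.0.0 - 201.135.255.255)
Total matching entries: 3.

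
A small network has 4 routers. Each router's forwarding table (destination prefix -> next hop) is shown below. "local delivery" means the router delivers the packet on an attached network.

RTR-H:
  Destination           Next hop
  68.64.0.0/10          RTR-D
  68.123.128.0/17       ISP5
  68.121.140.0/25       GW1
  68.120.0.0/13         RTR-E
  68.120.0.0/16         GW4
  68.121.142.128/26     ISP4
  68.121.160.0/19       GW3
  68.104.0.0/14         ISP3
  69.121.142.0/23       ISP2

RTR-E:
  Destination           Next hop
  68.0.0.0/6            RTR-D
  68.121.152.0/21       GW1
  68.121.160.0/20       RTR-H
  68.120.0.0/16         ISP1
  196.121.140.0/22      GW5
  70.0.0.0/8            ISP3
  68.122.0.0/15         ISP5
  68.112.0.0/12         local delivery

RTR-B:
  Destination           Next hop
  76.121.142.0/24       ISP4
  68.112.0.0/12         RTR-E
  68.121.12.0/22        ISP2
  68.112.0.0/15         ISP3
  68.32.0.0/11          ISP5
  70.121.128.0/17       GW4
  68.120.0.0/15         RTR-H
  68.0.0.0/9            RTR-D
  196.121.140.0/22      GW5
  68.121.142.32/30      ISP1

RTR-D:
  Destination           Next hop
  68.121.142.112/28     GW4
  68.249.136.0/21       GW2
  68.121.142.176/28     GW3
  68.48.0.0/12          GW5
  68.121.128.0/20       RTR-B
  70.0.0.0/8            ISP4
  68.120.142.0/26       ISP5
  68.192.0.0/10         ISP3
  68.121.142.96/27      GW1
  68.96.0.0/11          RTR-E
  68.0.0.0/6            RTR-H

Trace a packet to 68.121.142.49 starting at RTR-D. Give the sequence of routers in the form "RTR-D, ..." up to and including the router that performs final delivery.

RTR-D, RTR-B, RTR-H, RTR-E

At RTR-D: longest match for 68.121.142.49 is 68.121.128.0/20 -> RTR-B
At RTR-B: longest match for 68.121.142.49 is 68.120.0.0/15 -> RTR-H
At RTR-H: longest match for 68.121.142.49 is 68.120.0.0/13 -> RTR-E
At RTR-E: longest match for 68.121.142.49 is 68.112.0.0/12 -> local delivery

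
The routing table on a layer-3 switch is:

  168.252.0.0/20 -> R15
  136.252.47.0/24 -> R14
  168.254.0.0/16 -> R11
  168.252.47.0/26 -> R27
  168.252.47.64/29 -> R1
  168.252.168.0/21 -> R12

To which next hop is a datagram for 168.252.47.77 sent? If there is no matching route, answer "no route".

No entry's prefix contains 168.252.47.77; there is no default route.

no route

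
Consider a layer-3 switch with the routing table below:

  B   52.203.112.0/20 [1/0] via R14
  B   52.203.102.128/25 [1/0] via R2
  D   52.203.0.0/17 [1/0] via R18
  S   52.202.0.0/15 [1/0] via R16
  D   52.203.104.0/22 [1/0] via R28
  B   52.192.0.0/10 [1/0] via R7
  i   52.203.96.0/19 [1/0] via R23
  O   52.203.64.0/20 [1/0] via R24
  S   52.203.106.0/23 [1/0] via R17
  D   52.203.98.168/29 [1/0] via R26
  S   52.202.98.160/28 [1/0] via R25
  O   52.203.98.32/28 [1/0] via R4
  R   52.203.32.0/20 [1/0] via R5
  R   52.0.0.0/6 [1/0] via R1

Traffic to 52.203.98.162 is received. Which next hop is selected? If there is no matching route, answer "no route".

Routes whose prefix contains 52.203.98.162:
  52.0.0.0/6 (52.0.0.0 - 55.255.255.255) -> R1
  52.192.0.0/10 (52.192.0.0 - 52.255.255.255) -> R7
  52.202.0.0/15 (52.202.0.0 - 52.203.255.255) -> R16
  52.203.0.0/17 (52.203.0.0 - 52.203.127.255) -> R18
  52.203.96.0/19 (52.203.96.0 - 52.203.127.255) -> R23
More-specific entries that do NOT match:
  52.203.98.168/29 (52.203.98.168 - 52.203.98.175) does not contain 52.203.98.162
  52.202.98.160/28 (52.202.98.160 - 52.202.98.175) does not contain 52.203.98.162
  52.203.98.32/28 (52.203.98.32 - 52.203.98.47) does not contain 52.203.98.162
  52.203.102.128/25 (52.203.102.128 - 52.203.102.255) does not contain 52.203.98.162
  52.203.106.0/23 (52.203.106.0 - 52.203.107.255) does not contain 52.203.98.162
  52.203.104.0/22 (52.203.104.0 - 52.203.107.255) does not contain 52.203.98.162
  52.203.112.0/20 (52.203.112.0 - 52.203.127.255) does not contain 52.203.98.162
  52.203.64.0/20 (52.203.64.0 - 52.203.79.255) does not contain 52.203.98.162
  52.203.32.0/20 (52.203.32.0 - 52.203.47.255) does not contain 52.203.98.162
Longest matching prefix is /19 -> next hop R23.

R23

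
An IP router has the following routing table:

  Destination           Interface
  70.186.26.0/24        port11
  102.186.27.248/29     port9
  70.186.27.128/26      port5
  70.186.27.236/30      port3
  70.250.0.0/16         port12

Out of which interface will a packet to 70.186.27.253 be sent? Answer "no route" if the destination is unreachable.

No entry's prefix contains 70.186.27.253; there is no default route.

no route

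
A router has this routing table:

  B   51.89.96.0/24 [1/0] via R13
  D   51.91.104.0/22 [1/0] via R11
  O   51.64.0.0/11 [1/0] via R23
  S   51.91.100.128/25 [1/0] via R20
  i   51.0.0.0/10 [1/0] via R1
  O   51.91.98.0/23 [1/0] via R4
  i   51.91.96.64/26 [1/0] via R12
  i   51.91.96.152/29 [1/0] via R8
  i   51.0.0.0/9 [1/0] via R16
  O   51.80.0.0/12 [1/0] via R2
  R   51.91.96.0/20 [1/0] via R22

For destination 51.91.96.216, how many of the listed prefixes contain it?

Prefixes containing 51.91.96.216:
  51.0.0.0/9 (51.0.0.0 - 51.127.255.255)
  51.64.0.0/11 (51.64.0.0 - 51.95.255.255)
  51.80.0.0/12 (51.80.0.0 - 51.95.255.255)
  51.91.96.0/20 (51.91.96.0 - 51.91.111.255)
Total matching entries: 4.

4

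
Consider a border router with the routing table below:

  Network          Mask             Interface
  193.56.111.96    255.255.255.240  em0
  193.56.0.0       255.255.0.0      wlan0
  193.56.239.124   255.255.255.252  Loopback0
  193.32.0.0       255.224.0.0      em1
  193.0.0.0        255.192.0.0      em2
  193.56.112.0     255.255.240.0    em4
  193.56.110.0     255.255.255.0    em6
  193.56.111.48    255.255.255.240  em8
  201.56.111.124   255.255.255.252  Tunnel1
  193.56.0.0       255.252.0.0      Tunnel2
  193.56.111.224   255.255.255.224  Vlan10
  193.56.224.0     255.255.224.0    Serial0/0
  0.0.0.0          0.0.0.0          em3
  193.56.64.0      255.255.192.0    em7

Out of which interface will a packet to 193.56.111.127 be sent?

em7

Routes whose prefix contains 193.56.111.127:
  0.0.0.0/0 (default, matches everything) -> em3
  193.0.0.0/10 (193.0.0.0 - 193.63.255.255) -> em2
  193.32.0.0/11 (193.32.0.0 - 193.63.255.255) -> em1
  193.56.0.0/14 (193.56.0.0 - 193.59.255.255) -> Tunnel2
  193.56.0.0/16 (193.56.0.0 - 193.56.255.255) -> wlan0
  193.56.64.0/18 (193.56.64.0 - 193.56.127.255) -> em7
More-specific entries that do NOT match:
  193.56.239.124/30 (193.56.239.124 - 193.56.239.127) does not contain 193.56.111.127
  201.56.111.124/30 (201.56.111.124 - 201.56.111.127) does not contain 193.56.111.127
  193.56.111.96/28 (193.56.111.96 - 193.56.111.111) does not contain 193.56.111.127
  193.56.111.48/28 (193.56.111.48 - 193.56.111.63) does not contain 193.56.111.127
  193.56.111.224/27 (193.56.111.224 - 193.56.111.255) does not contain 193.56.111.127
  193.56.110.0/24 (193.56.110.0 - 193.56.110.255) does not contain 193.56.111.127
  193.56.112.0/20 (193.56.112.0 - 193.56.127.255) does not contain 193.56.111.127
  193.56.224.0/19 (193.56.224.0 - 193.56.255.255) does not contain 193.56.111.127
Longest matching prefix is /18 -> interface em7.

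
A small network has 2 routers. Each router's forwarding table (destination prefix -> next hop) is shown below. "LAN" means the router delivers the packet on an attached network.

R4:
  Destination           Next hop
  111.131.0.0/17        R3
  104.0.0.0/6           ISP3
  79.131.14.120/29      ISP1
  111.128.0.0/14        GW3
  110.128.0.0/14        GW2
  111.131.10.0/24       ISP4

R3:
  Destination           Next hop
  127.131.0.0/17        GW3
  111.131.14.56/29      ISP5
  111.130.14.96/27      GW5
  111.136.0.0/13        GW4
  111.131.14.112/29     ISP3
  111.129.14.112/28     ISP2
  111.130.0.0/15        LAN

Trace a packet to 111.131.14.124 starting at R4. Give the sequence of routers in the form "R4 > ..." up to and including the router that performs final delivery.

At R4: longest match for 111.131.14.124 is 111.131.0.0/17 -> R3
At R3: longest match for 111.131.14.124 is 111.130.0.0/15 -> LAN

R4 > R3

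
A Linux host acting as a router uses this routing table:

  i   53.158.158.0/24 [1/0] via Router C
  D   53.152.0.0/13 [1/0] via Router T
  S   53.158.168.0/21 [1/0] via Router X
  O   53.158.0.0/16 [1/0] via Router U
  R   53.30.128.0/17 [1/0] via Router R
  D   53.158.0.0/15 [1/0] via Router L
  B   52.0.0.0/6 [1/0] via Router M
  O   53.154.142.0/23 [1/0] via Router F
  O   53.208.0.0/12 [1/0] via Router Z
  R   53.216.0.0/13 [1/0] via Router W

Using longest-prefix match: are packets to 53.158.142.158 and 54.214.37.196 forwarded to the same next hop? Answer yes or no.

no

53.158.142.158: longest match 53.158.0.0/16 -> Router U
54.214.37.196: longest match 52.0.0.0/6 -> Router M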